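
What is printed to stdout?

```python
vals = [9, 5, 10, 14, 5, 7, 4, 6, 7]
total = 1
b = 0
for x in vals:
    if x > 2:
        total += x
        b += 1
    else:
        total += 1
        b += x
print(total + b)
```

x=9: >2, total = 1+9 = 10; b=1
x=5: >2, total = 10+5 = 15; b=2
x=10: >2, total = 15+10 = 25; b=3
x=14: >2, total = 25+14 = 39; b=4
x=5: >2, total = 39+5 = 44; b=5
x=7: >2, total = 44+7 = 51; b=6
x=4: >2, total = 51+4 = 55; b=7
x=6: >2, total = 55+6 = 61; b=8
x=7: >2, total = 61+7 = 68; b=9
total+b = 68+9 = 77

77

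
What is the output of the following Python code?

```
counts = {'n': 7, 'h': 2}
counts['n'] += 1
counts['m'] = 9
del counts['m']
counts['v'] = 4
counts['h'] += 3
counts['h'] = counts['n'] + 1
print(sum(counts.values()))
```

21

counts['n'] = 7+1 = 8 → {'n': 8, 'h': 2}
counts['m'] = 9 → {'n': 8, 'h': 2, 'm': 9}
del 'm' → {'n': 8, 'h': 2}
counts['v'] = 4 → {'n': 8, 'h': 2, 'v': 4}
counts['h'] = 2+3 = 5 → {'n': 8, 'h': 5, 'v': 4}
counts['h'] = counts['n']+1 = 9 → {'n': 8, 'h': 9, 'v': 4}
sum of values = 21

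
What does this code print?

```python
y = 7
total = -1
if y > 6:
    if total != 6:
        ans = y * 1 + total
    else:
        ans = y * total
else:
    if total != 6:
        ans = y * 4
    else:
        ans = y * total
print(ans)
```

6

y=7, total=-1
y > 6 is True; total != 6 is True
→ ans = y * 1 + total = 6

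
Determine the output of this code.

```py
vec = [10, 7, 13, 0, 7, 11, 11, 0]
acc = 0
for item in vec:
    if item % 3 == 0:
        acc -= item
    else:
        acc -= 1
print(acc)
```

item=10: not %3==0, acc = 0-1 = -1
item=7: not %3==0, acc = (-1)-1 = -2
item=13: not %3==0, acc = (-2)-1 = -3
item=0: %3==0, acc = (-3)-0 = -3
item=7: not %3==0, acc = (-3)-1 = -4
item=11: not %3==0, acc = (-4)-1 = -5
item=11: not %3==0, acc = (-5)-1 = -6
item=0: %3==0, acc = (-6)-0 = -6

-6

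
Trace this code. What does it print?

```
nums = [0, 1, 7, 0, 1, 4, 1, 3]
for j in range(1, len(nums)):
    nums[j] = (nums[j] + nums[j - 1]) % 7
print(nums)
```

[0, 1, 1, 1, 2, 6, 0, 3]

j=1: nums[1] = (1+0)%7 = 1 → [0, 1, 7, 0, 1, 4, 1, 3]
j=2: nums[2] = (7+1)%7 = 1 → [0, 1, 1, 0, 1, 4, 1, 3]
j=3: nums[3] = (0+1)%7 = 1 → [0, 1, 1, 1, 1, 4, 1, 3]
j=4: nums[4] = (1+1)%7 = 2 → [0, 1, 1, 1, 2, 4, 1, 3]
j=5: nums[5] = (4+2)%7 = 6 → [0, 1, 1, 1, 2, 6, 1, 3]
j=6: nums[6] = (1+6)%7 = 0 → [0, 1, 1, 1, 2, 6, 0, 3]
j=7: nums[7] = (3+0)%7 = 3 → [0, 1, 1, 1, 2, 6, 0, 3]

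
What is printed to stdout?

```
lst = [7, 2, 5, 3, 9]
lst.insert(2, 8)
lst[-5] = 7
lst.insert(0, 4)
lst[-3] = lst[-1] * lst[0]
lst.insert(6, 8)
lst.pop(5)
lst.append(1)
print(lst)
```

[4, 7, 7, 8, 36, 8, 9, 1]

insert 8 at 2 → [7, 2, 8, 5, 3, 9]
lst[-5] = 7 → [7, 7, 8, 5, 3, 9]
insert 4 at 0 → [4, 7, 7, 8, 5, 3, 9]
lst[-3] = lst[-1]*lst[0] = 9*4 = 36 → [4, 7, 7, 8, 36, 3, 9]
insert 8 at 6 → [4, 7, 7, 8, 36, 3, 8, 9]
pop(5) removes 3 → [4, 7, 7, 8, 36, 8, 9]
append 1 → [4, 7, 7, 8, 36, 8, 9, 1]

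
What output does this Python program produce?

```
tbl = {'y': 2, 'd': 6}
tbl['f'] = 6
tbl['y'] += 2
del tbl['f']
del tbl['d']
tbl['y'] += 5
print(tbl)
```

tbl['f'] = 6 → {'y': 2, 'd': 6, 'f': 6}
tbl['y'] = 2+2 = 4 → {'y': 4, 'd': 6, 'f': 6}
del 'f' → {'y': 4, 'd': 6}
del 'd' → {'y': 4}
tbl['y'] = 4+5 = 9 → {'y': 9}

{'y': 9}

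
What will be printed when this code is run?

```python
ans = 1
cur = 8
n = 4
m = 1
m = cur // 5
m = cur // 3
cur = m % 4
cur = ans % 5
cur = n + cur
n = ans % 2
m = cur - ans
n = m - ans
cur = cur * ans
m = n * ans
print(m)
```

3

m = 8//5 = 1
m = 8//3 = 2
cur = 2%4 = 2
cur = 1%5 = 1
cur = 4+1 = 5
n = 1%2 = 1
m = 5-1 = 4
n = 4-1 = 3
cur = 5*1 = 5
m = 3*1 = 3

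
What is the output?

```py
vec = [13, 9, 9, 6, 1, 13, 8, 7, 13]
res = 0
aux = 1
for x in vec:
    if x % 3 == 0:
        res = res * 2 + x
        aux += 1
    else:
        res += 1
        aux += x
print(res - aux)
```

x=13: not %3==0, res = 0+1 = 1; aux=14
x=9: %3==0, res = 1*2+9 = 11; aux=15
x=9: %3==0, res = 11*2+9 = 31; aux=16
x=6: %3==0, res = 31*2+6 = 68; aux=17
x=1: not %3==0, res = 68+1 = 69; aux=18
x=13: not %3==0, res = 69+1 = 70; aux=31
x=8: not %3==0, res = 70+1 = 71; aux=39
x=7: not %3==0, res = 71+1 = 72; aux=46
x=13: not %3==0, res = 72+1 = 73; aux=59
res-aux = 73-59 = 14

14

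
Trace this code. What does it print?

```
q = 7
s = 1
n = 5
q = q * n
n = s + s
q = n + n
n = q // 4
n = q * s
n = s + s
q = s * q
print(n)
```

2

q = 7*5 = 35
n = 1+1 = 2
q = 2+2 = 4
n = 4//4 = 1
n = 4*1 = 4
n = 1+1 = 2
q = 1*4 = 4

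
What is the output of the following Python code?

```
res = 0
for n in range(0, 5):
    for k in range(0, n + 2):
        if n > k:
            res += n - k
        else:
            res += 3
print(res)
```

n=0,k=0: not 0>0, res = 0+3 = 3
n=0,k=1: not 0>1, res = 3+3 = 6
n=1,k=0: 1>0, res = 6+1 = 7
n=1,k=1: not 1>1, res = 7+3 = 10
n=1,k=2: not 1>2, res = 10+3 = 13
n=2,k=0: 2>0, res = 13+2 = 15
n=2,k=1: 2>1, res = 15+1 = 16
n=2,k=2: not 2>2, res = 16+3 = 19
n=2,k=3: not 2>3, res = 19+3 = 22
n=3,k=0: 3>0, res = 22+3 = 25
n=3,k=1: 3>1, res = 25+2 = 27
n=3,k=2: 3>2, res = 27+1 = 28
n=3,k=3: not 3>3, res = 28+3 = 31
n=3,k=4: not 3>4, res = 31+3 = 34
n=4,k=0: 4>0, res = 34+4 = 38
n=4,k=1: 4>1, res = 38+3 = 41
n=4,k=2: 4>2, res = 41+2 = 43
n=4,k=3: 4>3, res = 43+1 = 44
n=4,k=4: not 4>4, res = 44+3 = 47
n=4,k=5: not 4>5, res = 47+3 = 50

50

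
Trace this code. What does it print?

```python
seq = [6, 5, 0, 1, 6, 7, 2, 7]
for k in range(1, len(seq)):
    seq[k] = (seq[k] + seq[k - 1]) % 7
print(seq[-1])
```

k=1: seq[1] = (5+6)%7 = 4 → [6, 4, 0, 1, 6, 7, 2, 7]
k=2: seq[2] = (0+4)%7 = 4 → [6, 4, 4, 1, 6, 7, 2, 7]
k=3: seq[3] = (1+4)%7 = 5 → [6, 4, 4, 5, 6, 7, 2, 7]
k=4: seq[4] = (6+5)%7 = 4 → [6, 4, 4, 5, 4, 7, 2, 7]
k=5: seq[5] = (7+4)%7 = 4 → [6, 4, 4, 5, 4, 4, 2, 7]
k=6: seq[6] = (2+4)%7 = 6 → [6, 4, 4, 5, 4, 4, 6, 7]
k=7: seq[7] = (7+6)%7 = 6 → [6, 4, 4, 5, 4, 4, 6, 6]

6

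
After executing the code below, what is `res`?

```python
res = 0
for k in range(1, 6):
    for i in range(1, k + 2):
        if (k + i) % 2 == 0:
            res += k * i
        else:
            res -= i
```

k=1,i=1: even sum, res = 0+1 = 1
k=1,i=2: odd sum, res = 1-2 = -1
k=2,i=1: odd sum, res = (-1)-1 = -2
k=2,i=2: even sum, res = (-2)+4 = 2
k=2,i=3: odd sum, res = 2-3 = -1
k=3,i=1: even sum, res = (-1)+3 = 2
k=3,i=2: odd sum, res = 2-2 = 0
k=3,i=3: even sum, res = 0+9 = 9
k=3,i=4: odd sum, res = 9-4 = 5
k=4,i=1: odd sum, res = 5-1 = 4
k=4,i=2: even sum, res = 4+8 = 12
k=4,i=3: odd sum, res = 12-3 = 9
k=4,i=4: even sum, res = 9+16 = 25
k=4,i=5: odd sum, res = 25-5 = 20
k=5,i=1: even sum, res = 20+5 = 25
k=5,i=2: odd sum, res = 25-2 = 23
k=5,i=3: even sum, res = 23+15 = 38
k=5,i=4: odd sum, res = 38-4 = 34
k=5,i=5: even sum, res = 34+25 = 59
k=5,i=6: odd sum, res = 59-6 = 53

53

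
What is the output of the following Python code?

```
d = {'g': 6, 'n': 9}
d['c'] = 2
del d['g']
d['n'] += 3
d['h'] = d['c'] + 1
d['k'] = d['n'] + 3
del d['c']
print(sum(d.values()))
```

d['c'] = 2 → {'g': 6, 'n': 9, 'c': 2}
del 'g' → {'n': 9, 'c': 2}
d['n'] = 9+3 = 12 → {'n': 12, 'c': 2}
d['h'] = d['c']+1 = 3 → {'n': 12, 'c': 2, 'h': 3}
d['k'] = d['n']+3 = 15 → {'n': 12, 'c': 2, 'h': 3, 'k': 15}
del 'c' → {'n': 12, 'h': 3, 'k': 15}
sum of values = 30

30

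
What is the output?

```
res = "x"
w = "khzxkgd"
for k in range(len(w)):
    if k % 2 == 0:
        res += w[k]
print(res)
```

k=0: add 'k' → 'xk'
k=1: skip
k=2: add 'z' → 'xkz'
k=3: skip
k=4: add 'k' → 'xkzk'
k=5: skip
k=6: add 'd' → 'xkzkd'

xkzkd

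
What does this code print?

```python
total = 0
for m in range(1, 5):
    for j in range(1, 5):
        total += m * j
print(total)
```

100

m=1,j=1: total = 0+1 = 1
m=1,j=2: total = 1+2 = 3
m=1,j=3: total = 3+3 = 6
m=1,j=4: total = 6+4 = 10
m=2,j=1: total = 10+2 = 12
m=2,j=2: total = 12+4 = 16
m=2,j=3: total = 16+6 = 22
m=2,j=4: total = 22+8 = 30
m=3,j=1: total = 30+3 = 33
m=3,j=2: total = 33+6 = 39
m=3,j=3: total = 39+9 = 48
m=3,j=4: total = 48+12 = 60
m=4,j=1: total = 60+4 = 64
m=4,j=2: total = 64+8 = 72
m=4,j=3: total = 72+12 = 84
m=4,j=4: total = 84+16 = 100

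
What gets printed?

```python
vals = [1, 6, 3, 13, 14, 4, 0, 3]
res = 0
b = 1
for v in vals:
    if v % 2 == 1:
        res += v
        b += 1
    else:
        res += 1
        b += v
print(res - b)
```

v=1: odd, res = 0+1 = 1; b=2
v=6: not odd, res = 1+1 = 2; b=8
v=3: odd, res = 2+3 = 5; b=9
v=13: odd, res = 5+13 = 18; b=10
v=14: not odd, res = 18+1 = 19; b=24
v=4: not odd, res = 19+1 = 20; b=28
v=0: not odd, res = 20+1 = 21; b=28
v=3: odd, res = 21+3 = 24; b=29
res-b = 24-29 = -5

-5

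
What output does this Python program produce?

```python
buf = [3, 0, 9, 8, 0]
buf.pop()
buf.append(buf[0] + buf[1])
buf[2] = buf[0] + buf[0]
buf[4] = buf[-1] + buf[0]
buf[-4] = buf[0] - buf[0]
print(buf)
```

pop() removes 0 → [3, 0, 9, 8]
append buf[0]+buf[1] = 3+0 = 3 → [3, 0, 9, 8, 3]
buf[2] = buf[0]+buf[0] = 3+3 = 6 → [3, 0, 6, 8, 3]
buf[4] = buf[-1]+buf[0] = 3+3 = 6 → [3, 0, 6, 8, 6]
buf[-4] = buf[0]-buf[0] = 3-3 = 0 → [3, 0, 6, 8, 6]

[3, 0, 6, 8, 6]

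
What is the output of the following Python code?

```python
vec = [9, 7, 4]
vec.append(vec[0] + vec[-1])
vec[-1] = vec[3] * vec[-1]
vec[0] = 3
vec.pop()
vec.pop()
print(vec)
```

[3, 7]

append vec[0]+vec[-1] = 9+4 = 13 → [9, 7, 4, 13]
vec[-1] = vec[3]*vec[-1] = 13*13 = 169 → [9, 7, 4, 169]
vec[0] = 3 → [3, 7, 4, 169]
pop() removes 169 → [3, 7, 4]
pop() removes 4 → [3, 7]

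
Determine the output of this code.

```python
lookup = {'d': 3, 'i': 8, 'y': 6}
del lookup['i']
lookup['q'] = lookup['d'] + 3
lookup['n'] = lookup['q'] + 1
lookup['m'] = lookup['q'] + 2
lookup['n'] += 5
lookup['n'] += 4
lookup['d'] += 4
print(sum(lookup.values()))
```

del 'i' → {'d': 3, 'y': 6}
lookup['q'] = lookup['d']+3 = 6 → {'d': 3, 'y': 6, 'q': 6}
lookup['n'] = lookup['q']+1 = 7 → {'d': 3, 'y': 6, 'q': 6, 'n': 7}
lookup['m'] = lookup['q']+2 = 8 → {'d': 3, 'y': 6, 'q': 6, 'n': 7, 'm': 8}
lookup['n'] = 7+5 = 12 → {'d': 3, 'y': 6, 'q': 6, 'n': 12, 'm': 8}
lookup['n'] = 12+4 = 16 → {'d': 3, 'y': 6, 'q': 6, 'n': 16, 'm': 8}
lookup['d'] = 3+4 = 7 → {'d': 7, 'y': 6, 'q': 6, 'n': 16, 'm': 8}
sum of values = 43

43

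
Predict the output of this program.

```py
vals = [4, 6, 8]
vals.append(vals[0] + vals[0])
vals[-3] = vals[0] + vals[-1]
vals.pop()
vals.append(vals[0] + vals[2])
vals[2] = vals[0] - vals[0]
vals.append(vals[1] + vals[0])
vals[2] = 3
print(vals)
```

[4, 12, 3, 12, 16]

append vals[0]+vals[0] = 4+4 = 8 → [4, 6, 8, 8]
vals[-3] = vals[0]+vals[-1] = 4+8 = 12 → [4, 12, 8, 8]
pop() removes 8 → [4, 12, 8]
append vals[0]+vals[2] = 4+8 = 12 → [4, 12, 8, 12]
vals[2] = vals[0]-vals[0] = 4-4 = 0 → [4, 12, 0, 12]
append vals[1]+vals[0] = 12+4 = 16 → [4, 12, 0, 12, 16]
vals[2] = 3 → [4, 12, 3, 12, 16]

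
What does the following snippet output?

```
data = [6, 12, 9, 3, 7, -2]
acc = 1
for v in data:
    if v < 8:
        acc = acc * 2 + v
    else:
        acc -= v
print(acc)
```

-80

v=6: <8, acc = 1*2+6 = 8
v=12: not <8, acc = 8-12 = -4
v=9: not <8, acc = (-4)-9 = -13
v=3: <8, acc = (-13)*2+3 = -23
v=7: <8, acc = (-23)*2+7 = -39
v=-2: <8, acc = (-39)*2+(-2) = -80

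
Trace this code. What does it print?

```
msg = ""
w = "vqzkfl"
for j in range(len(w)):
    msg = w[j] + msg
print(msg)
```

j=0: prepend 'v' → 'v'
j=1: prepend 'q' → 'qv'
j=2: prepend 'z' → 'zqv'
j=3: prepend 'k' → 'kzqv'
j=4: prepend 'f' → 'fkzqv'
j=5: prepend 'l' → 'lfkzqv'

lfkzqv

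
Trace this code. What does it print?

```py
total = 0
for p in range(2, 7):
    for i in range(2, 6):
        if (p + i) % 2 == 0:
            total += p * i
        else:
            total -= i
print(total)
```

p=2,i=2: even sum, total = 0+4 = 4
p=2,i=3: odd sum, total = 4-3 = 1
p=2,i=4: even sum, total = 1+8 = 9
p=2,i=5: odd sum, total = 9-5 = 4
p=3,i=2: odd sum, total = 4-2 = 2
p=3,i=3: even sum, total = 2+9 = 11
p=3,i=4: odd sum, total = 11-4 = 7
p=3,i=5: even sum, total = 7+15 = 22
p=4,i=2: even sum, total = 22+8 = 30
p=4,i=3: odd sum, total = 30-3 = 27
p=4,i=4: even sum, total = 27+16 = 43
p=4,i=5: odd sum, total = 43-5 = 38
p=5,i=2: odd sum, total = 38-2 = 36
p=5,i=3: even sum, total = 36+15 = 51
p=5,i=4: odd sum, total = 51-4 = 47
p=5,i=5: even sum, total = 47+25 = 72
p=6,i=2: even sum, total = 72+12 = 84
p=6,i=3: odd sum, total = 84-3 = 81
p=6,i=4: even sum, total = 81+24 = 105
p=6,i=5: odd sum, total = 105-5 = 100

100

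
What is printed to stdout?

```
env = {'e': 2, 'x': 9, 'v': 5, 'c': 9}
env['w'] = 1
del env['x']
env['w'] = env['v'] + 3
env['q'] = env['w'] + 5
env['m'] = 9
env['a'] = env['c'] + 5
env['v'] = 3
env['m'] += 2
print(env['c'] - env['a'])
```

-5

env['w'] = 1 → {'e': 2, 'x': 9, 'v': 5, 'c': 9, 'w': 1}
del 'x' → {'e': 2, 'v': 5, 'c': 9, 'w': 1}
env['w'] = env['v']+3 = 8 → {'e': 2, 'v': 5, 'c': 9, 'w': 8}
env['q'] = env['w']+5 = 13 → {'e': 2, 'v': 5, 'c': 9, 'w': 8, 'q': 13}
env['m'] = 9 → {'e': 2, 'v': 5, 'c': 9, 'w': 8, 'q': 13, 'm': 9}
env['a'] = env['c']+5 = 14 → {'e': 2, 'v': 5, 'c': 9, 'w': 8, 'q': 13, 'm': 9, 'a': 14}
env['v'] = 3 → {'e': 2, 'v': 3, 'c': 9, 'w': 8, 'q': 13, 'm': 9, 'a': 14}
env['m'] = 9+2 = 11 → {'e': 2, 'v': 3, 'c': 9, 'w': 8, 'q': 13, 'm': 11, 'a': 14}
env['c']-env['a'] = 9-14 = -5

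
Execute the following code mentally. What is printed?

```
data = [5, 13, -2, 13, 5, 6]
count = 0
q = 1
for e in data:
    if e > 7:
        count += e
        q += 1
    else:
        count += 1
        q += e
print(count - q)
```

13

e=5: not >7, count = 0+1 = 1; q=6
e=13: >7, count = 1+13 = 14; q=7
e=-2: not >7, count = 14+1 = 15; q=5
e=13: >7, count = 15+13 = 28; q=6
e=5: not >7, count = 28+1 = 29; q=11
e=6: not >7, count = 29+1 = 30; q=17
count-q = 30-17 = 13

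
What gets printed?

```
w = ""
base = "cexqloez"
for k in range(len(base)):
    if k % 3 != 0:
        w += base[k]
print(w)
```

exloz

k=0: skip
k=1: add 'e' → 'e'
k=2: add 'x' → 'ex'
k=3: skip
k=4: add 'l' → 'exl'
k=5: add 'o' → 'exlo'
k=6: skip
k=7: add 'z' → 'exloz'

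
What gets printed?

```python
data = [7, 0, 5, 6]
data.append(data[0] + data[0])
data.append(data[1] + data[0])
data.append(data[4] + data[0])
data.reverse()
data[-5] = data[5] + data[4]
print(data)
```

[21, 7, 5, 6, 5, 0, 7]

append data[0]+data[0] = 7+7 = 14 → [7, 0, 5, 6, 14]
append data[1]+data[0] = 0+7 = 7 → [7, 0, 5, 6, 14, 7]
append data[4]+data[0] = 14+7 = 21 → [7, 0, 5, 6, 14, 7, 21]
reverse → [21, 7, 14, 6, 5, 0, 7]
data[-5] = data[5]+data[4] = 0+5 = 5 → [21, 7, 5, 6, 5, 0, 7]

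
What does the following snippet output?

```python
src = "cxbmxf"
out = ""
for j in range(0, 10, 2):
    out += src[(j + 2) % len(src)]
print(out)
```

bxcbx

j=0: add src[2]='b' → 'b'
j=2: add src[4]='x' → 'bx'
j=4: add src[0]='c' → 'bxc'
j=6: add src[2]='b' → 'bxcb'
j=8: add src[4]='x' → 'bxcbx'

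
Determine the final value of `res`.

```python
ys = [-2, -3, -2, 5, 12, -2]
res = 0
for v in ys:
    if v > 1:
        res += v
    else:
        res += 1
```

21

v=-2: not >1, res = 0+1 = 1
v=-3: not >1, res = 1+1 = 2
v=-2: not >1, res = 2+1 = 3
v=5: >1, res = 3+5 = 8
v=12: >1, res = 8+12 = 20
v=-2: not >1, res = 20+1 = 21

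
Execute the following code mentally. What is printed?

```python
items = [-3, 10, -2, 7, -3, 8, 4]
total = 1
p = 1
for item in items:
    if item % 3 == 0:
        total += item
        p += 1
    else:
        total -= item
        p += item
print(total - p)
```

item=-3: %3==0, total = 1+(-3) = -2; p=2
item=10: not %3==0, total = (-2)-10 = -12; p=12
item=-2: not %3==0, total = (-12)-(-2) = -10; p=10
item=7: not %3==0, total = (-10)-7 = -17; p=17
item=-3: %3==0, total = (-17)+(-3) = -20; p=18
item=8: not %3==0, total = (-20)-8 = -28; p=26
item=4: not %3==0, total = (-28)-4 = -32; p=30
total-p = (-32)-30 = -62

-62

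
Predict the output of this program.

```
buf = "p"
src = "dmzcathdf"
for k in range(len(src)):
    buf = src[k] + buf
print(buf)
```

k=0: prepend 'd' → 'dp'
k=1: prepend 'm' → 'mdp'
k=2: prepend 'z' → 'zmdp'
k=3: prepend 'c' → 'czmdp'
k=4: prepend 'a' → 'aczmdp'
k=5: prepend 't' → 'taczmdp'
k=6: prepend 'h' → 'htaczmdp'
k=7: prepend 'd' → 'dhtaczmdp'
k=8: prepend 'f' → 'fdhtaczmdp'

fdhtaczmdp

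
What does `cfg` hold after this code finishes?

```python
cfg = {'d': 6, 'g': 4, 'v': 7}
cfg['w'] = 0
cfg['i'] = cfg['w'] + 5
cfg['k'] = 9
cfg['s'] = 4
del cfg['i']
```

{'d': 6, 'g': 4, 'v': 7, 'w': 0, 'k': 9, 's': 4}

cfg['w'] = 0 → {'d': 6, 'g': 4, 'v': 7, 'w': 0}
cfg['i'] = cfg['w']+5 = 5 → {'d': 6, 'g': 4, 'v': 7, 'w': 0, 'i': 5}
cfg['k'] = 9 → {'d': 6, 'g': 4, 'v': 7, 'w': 0, 'i': 5, 'k': 9}
cfg['s'] = 4 → {'d': 6, 'g': 4, 'v': 7, 'w': 0, 'i': 5, 'k': 9, 's': 4}
del 'i' → {'d': 6, 'g': 4, 'v': 7, 'w': 0, 'k': 9, 's': 4}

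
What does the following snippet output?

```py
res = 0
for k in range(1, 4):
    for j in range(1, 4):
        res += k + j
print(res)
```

k=1,j=1: res = 0+2 = 2
k=1,j=2: res = 2+3 = 5
k=1,j=3: res = 5+4 = 9
k=2,j=1: res = 9+3 = 12
k=2,j=2: res = 12+4 = 16
k=2,j=3: res = 16+5 = 21
k=3,j=1: res = 21+4 = 25
k=3,j=2: res = 25+5 = 30
k=3,j=3: res = 30+6 = 36

36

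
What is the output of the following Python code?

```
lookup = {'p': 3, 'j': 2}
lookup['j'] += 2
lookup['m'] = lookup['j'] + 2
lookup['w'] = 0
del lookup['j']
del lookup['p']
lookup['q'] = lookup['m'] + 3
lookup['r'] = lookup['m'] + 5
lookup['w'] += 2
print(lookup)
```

{'m': 6, 'w': 2, 'q': 9, 'r': 11}

lookup['j'] = 2+2 = 4 → {'p': 3, 'j': 4}
lookup['m'] = lookup['j']+2 = 6 → {'p': 3, 'j': 4, 'm': 6}
lookup['w'] = 0 → {'p': 3, 'j': 4, 'm': 6, 'w': 0}
del 'j' → {'p': 3, 'm': 6, 'w': 0}
del 'p' → {'m': 6, 'w': 0}
lookup['q'] = lookup['m']+3 = 9 → {'m': 6, 'w': 0, 'q': 9}
lookup['r'] = lookup['m']+5 = 11 → {'m': 6, 'w': 0, 'q': 9, 'r': 11}
lookup['w'] = 0+2 = 2 → {'m': 6, 'w': 2, 'q': 9, 'r': 11}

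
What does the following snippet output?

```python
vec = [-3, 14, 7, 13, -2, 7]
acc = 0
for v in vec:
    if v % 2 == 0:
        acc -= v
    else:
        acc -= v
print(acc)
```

v=-3: not even, acc = 0-(-3) = 3
v=14: even, acc = 3-14 = -11
v=7: not even, acc = (-11)-7 = -18
v=13: not even, acc = (-18)-13 = -31
v=-2: even, acc = (-31)-(-2) = -29
v=7: not even, acc = (-29)-7 = -36

-36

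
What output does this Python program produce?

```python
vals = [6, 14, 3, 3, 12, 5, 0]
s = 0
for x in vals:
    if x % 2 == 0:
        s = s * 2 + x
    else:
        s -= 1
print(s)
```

x=6: even, s = 0*2+6 = 6
x=14: even, s = 6*2+14 = 26
x=3: not even, s = 26-1 = 25
x=3: not even, s = 25-1 = 24
x=12: even, s = 24*2+12 = 60
x=5: not even, s = 60-1 = 59
x=0: even, s = 59*2+0 = 118

118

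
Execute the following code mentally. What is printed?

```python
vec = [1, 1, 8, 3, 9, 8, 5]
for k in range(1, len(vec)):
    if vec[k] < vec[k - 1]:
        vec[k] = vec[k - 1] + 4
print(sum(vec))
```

82

k=1: 1>=1, unchanged → [1, 1, 8, 3, 9, 8, 5]
k=2: 8>=1, unchanged → [1, 1, 8, 3, 9, 8, 5]
k=3: 3<8, vec[3] = 8+4 = 12 → [1, 1, 8, 12, 9, 8, 5]
k=4: 9<12, vec[4] = 12+4 = 16 → [1, 1, 8, 12, 16, 8, 5]
k=5: 8<16, vec[5] = 16+4 = 20 → [1, 1, 8, 12, 16, 20, 5]
k=6: 5<20, vec[6] = 20+4 = 24 → [1, 1, 8, 12, 16, 20, 24]
sum = 82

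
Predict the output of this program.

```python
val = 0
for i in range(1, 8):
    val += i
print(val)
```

i=1: val = 0+1 = 1
i=2: val = 1+2 = 3
i=3: val = 3+3 = 6
i=4: val = 6+4 = 10
i=5: val = 10+5 = 15
i=6: val = 15+6 = 21
i=7: val = 21+7 = 28

28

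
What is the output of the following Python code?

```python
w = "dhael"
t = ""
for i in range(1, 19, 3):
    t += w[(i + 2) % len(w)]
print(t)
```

ehlade

i=1: add w[3]='e' → 'e'
i=4: add w[1]='h' → 'eh'
i=7: add w[4]='l' → 'ehl'
i=10: add w[2]='a' → 'ehla'
i=13: add w[0]='d' → 'ehlad'
i=16: add w[3]='e' → 'ehlade'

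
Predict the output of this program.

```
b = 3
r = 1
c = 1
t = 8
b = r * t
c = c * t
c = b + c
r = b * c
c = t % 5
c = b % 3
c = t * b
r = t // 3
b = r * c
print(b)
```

b = 1*8 = 8
c = 1*8 = 8
c = 8+8 = 16
r = 8*16 = 128
c = 8%5 = 3
c = 8%3 = 2
c = 8*8 = 64
r = 8//3 = 2
b = 2*64 = 128

128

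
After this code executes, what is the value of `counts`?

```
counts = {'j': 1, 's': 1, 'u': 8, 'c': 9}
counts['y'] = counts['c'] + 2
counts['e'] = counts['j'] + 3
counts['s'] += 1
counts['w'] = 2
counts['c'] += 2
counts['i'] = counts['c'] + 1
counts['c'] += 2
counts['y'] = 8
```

counts['y'] = counts['c']+2 = 11 → {'j': 1, 's': 1, 'u': 8, 'c': 9, 'y': 11}
counts['e'] = counts['j']+3 = 4 → {'j': 1, 's': 1, 'u': 8, 'c': 9, 'y': 11, 'e': 4}
counts['s'] = 1+1 = 2 → {'j': 1, 's': 2, 'u': 8, 'c': 9, 'y': 11, 'e': 4}
counts['w'] = 2 → {'j': 1, 's': 2, 'u': 8, 'c': 9, 'y': 11, 'e': 4, 'w': 2}
counts['c'] = 9+2 = 11 → {'j': 1, 's': 2, 'u': 8, 'c': 11, 'y': 11, 'e': 4, 'w': 2}
counts['i'] = counts['c']+1 = 12 → {'j': 1, 's': 2, 'u': 8, 'c': 11, 'y': 11, 'e': 4, 'w': 2, 'i': 12}
counts['c'] = 11+2 = 13 → {'j': 1, 's': 2, 'u': 8, 'c': 13, 'y': 11, 'e': 4, 'w': 2, 'i': 12}
counts['y'] = 8 → {'j': 1, 's': 2, 'u': 8, 'c': 13, 'y': 8, 'e': 4, 'w': 2, 'i': 12}

{'j': 1, 's': 2, 'u': 8, 'c': 13, 'y': 8, 'e': 4, 'w': 2, 'i': 12}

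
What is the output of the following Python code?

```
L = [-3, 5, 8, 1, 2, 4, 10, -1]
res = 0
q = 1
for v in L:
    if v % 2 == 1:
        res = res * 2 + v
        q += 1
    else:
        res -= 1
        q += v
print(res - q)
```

v=-3: odd, res = 0*2+(-3) = -3; q=2
v=5: odd, res = (-3)*2+5 = -1; q=3
v=8: not odd, res = (-1)-1 = -2; q=11
v=1: odd, res = (-2)*2+1 = -3; q=12
v=2: not odd, res = (-3)-1 = -4; q=14
v=4: not odd, res = (-4)-1 = -5; q=18
v=10: not odd, res = (-5)-1 = -6; q=28
v=-1: odd, res = (-6)*2+(-1) = -13; q=29
res-q = (-13)-29 = -42

-42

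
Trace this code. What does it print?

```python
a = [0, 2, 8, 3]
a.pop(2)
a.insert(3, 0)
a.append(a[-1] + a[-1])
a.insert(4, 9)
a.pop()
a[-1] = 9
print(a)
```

[0, 2, 3, 0, 9]

pop(2) removes 8 → [0, 2, 3]
insert 0 at 3 → [0, 2, 3, 0]
append a[-1]+a[-1] = 0+0 = 0 → [0, 2, 3, 0, 0]
insert 9 at 4 → [0, 2, 3, 0, 9, 0]
pop() removes 0 → [0, 2, 3, 0, 9]
a[-1] = 9 → [0, 2, 3, 0, 9]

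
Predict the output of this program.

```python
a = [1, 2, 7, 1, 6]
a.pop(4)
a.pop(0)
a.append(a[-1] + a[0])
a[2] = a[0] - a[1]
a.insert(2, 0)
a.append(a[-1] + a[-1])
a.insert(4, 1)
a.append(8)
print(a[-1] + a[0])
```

10

pop(4) removes 6 → [1, 2, 7, 1]
pop(0) removes 1 → [2, 7, 1]
append a[-1]+a[0] = 1+2 = 3 → [2, 7, 1, 3]
a[2] = a[0]-a[1] = 2-7 = -5 → [2, 7, -5, 3]
insert 0 at 2 → [2, 7, 0, -5, 3]
append a[-1]+a[-1] = 3+3 = 6 → [2, 7, 0, -5, 3, 6]
insert 1 at 4 → [2, 7, 0, -5, 1, 3, 6]
append 8 → [2, 7, 0, -5, 1, 3, 6, 8]
a[-1]+a[0] = 8+2 = 10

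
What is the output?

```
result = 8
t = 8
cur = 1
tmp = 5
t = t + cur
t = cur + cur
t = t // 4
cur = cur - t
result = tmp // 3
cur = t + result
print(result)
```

t = 8+1 = 9
t = 1+1 = 2
t = 2//4 = 0
cur = 1-0 = 1
result = 5//3 = 1
cur = 0+1 = 1

1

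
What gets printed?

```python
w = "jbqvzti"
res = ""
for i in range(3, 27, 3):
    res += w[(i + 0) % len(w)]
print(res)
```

i=3: add w[3]='v' → 'v'
i=6: add w[6]='i' → 'vi'
i=9: add w[2]='q' → 'viq'
i=12: add w[5]='t' → 'viqt'
i=15: add w[1]='b' → 'viqtb'
i=18: add w[4]='z' → 'viqtbz'
i=21: add w[0]='j' → 'viqtbzj'
i=24: add w[3]='v' → 'viqtbzjv'

viqtbzjv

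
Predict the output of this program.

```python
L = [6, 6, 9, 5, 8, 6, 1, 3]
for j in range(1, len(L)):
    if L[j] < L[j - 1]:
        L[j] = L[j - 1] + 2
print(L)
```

[6, 6, 9, 11, 13, 15, 17, 19]

j=1: 6>=6, unchanged → [6, 6, 9, 5, 8, 6, 1, 3]
j=2: 9>=6, unchanged → [6, 6, 9, 5, 8, 6, 1, 3]
j=3: 5<9, L[3] = 9+2 = 11 → [6, 6, 9, 11, 8, 6, 1, 3]
j=4: 8<11, L[4] = 11+2 = 13 → [6, 6, 9, 11, 13, 6, 1, 3]
j=5: 6<13, L[5] = 13+2 = 15 → [6, 6, 9, 11, 13, 15, 1, 3]
j=6: 1<15, L[6] = 15+2 = 17 → [6, 6, 9, 11, 13, 15, 17, 3]
j=7: 3<17, L[7] = 17+2 = 19 → [6, 6, 9, 11, 13, 15, 17, 19]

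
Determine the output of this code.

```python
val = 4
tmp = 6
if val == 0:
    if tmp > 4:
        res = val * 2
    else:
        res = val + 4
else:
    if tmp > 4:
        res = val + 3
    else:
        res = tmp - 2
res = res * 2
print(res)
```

val=4, tmp=6
val == 0 is False; tmp > 4 is True
→ res = val + 3 = 7
res = 7*2 = 14

14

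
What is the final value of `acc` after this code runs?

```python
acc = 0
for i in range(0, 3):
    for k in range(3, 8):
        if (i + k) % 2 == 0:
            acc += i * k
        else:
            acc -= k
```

i=0,k=3: odd sum, acc = 0-3 = -3
i=0,k=4: even sum, acc = (-3)+0 = -3
i=0,k=5: odd sum, acc = (-3)-5 = -8
i=0,k=6: even sum, acc = (-8)+0 = -8
i=0,k=7: odd sum, acc = (-8)-7 = -15
i=1,k=3: even sum, acc = (-15)+3 = -12
i=1,k=4: odd sum, acc = (-12)-4 = -16
i=1,k=5: even sum, acc = (-16)+5 = -11
i=1,k=6: odd sum, acc = (-11)-6 = -17
i=1,k=7: even sum, acc = (-17)+7 = -10
i=2,k=3: odd sum, acc = (-10)-3 = -13
i=2,k=4: even sum, acc = (-13)+8 = -5
i=2,k=5: odd sum, acc = (-5)-5 = -10
i=2,k=6: even sum, acc = (-10)+12 = 2
i=2,k=7: odd sum, acc = 2-7 = -5

-5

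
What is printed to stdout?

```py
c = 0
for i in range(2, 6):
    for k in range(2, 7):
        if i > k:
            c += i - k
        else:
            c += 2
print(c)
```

38

i=2,k=2: not 2>2, c = 0+2 = 2
i=2,k=3: not 2>3, c = 2+2 = 4
i=2,k=4: not 2>4, c = 4+2 = 6
i=2,k=5: not 2>5, c = 6+2 = 8
i=2,k=6: not 2>6, c = 8+2 = 10
i=3,k=2: 3>2, c = 10+1 = 11
i=3,k=3: not 3>3, c = 11+2 = 13
i=3,k=4: not 3>4, c = 13+2 = 15
i=3,k=5: not 3>5, c = 15+2 = 17
i=3,k=6: not 3>6, c = 17+2 = 19
i=4,k=2: 4>2, c = 19+2 = 21
i=4,k=3: 4>3, c = 21+1 = 22
i=4,k=4: not 4>4, c = 22+2 = 24
i=4,k=5: not 4>5, c = 24+2 = 26
i=4,k=6: not 4>6, c = 26+2 = 28
i=5,k=2: 5>2, c = 28+3 = 31
i=5,k=3: 5>3, c = 31+2 = 33
i=5,k=4: 5>4, c = 33+1 = 34
i=5,k=5: not 5>5, c = 34+2 = 36
i=5,k=6: not 5>6, c = 36+2 = 38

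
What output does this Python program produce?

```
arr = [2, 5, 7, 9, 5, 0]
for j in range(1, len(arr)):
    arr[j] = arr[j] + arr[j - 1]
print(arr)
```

[2, 7, 14, 23, 28, 28]

j=1: arr[1] = 5+2 = 7 → [2, 7, 7, 9, 5, 0]
j=2: arr[2] = 7+7 = 14 → [2, 7, 14, 9, 5, 0]
j=3: arr[3] = 9+14 = 23 → [2, 7, 14, 23, 5, 0]
j=4: arr[4] = 5+23 = 28 → [2, 7, 14, 23, 28, 0]
j=5: arr[5] = 0+28 = 28 → [2, 7, 14, 23, 28, 28]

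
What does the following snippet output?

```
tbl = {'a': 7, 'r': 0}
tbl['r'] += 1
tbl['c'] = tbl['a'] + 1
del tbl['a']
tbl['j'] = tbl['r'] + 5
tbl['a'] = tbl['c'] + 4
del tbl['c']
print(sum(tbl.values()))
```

tbl['r'] = 0+1 = 1 → {'a': 7, 'r': 1}
tbl['c'] = tbl['a']+1 = 8 → {'a': 7, 'r': 1, 'c': 8}
del 'a' → {'r': 1, 'c': 8}
tbl['j'] = tbl['r']+5 = 6 → {'r': 1, 'c': 8, 'j': 6}
tbl['a'] = tbl['c']+4 = 12 → {'r': 1, 'c': 8, 'j': 6, 'a': 12}
del 'c' → {'r': 1, 'j': 6, 'a': 12}
sum of values = 19

19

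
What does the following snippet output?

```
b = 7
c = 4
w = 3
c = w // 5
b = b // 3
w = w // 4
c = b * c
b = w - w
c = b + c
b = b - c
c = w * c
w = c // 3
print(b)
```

0

c = 3//5 = 0
b = 7//3 = 2
w = 3//4 = 0
c = 2*0 = 0
b = 0-0 = 0
c = 0+0 = 0
b = 0-0 = 0
c = 0*0 = 0
w = 0//3 = 0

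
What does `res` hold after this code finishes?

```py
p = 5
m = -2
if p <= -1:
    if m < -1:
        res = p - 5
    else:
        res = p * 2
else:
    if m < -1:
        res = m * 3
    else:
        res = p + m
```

p=5, m=-2
p <= -1 is False; m < -1 is True
→ res = m * 3 = -6

-6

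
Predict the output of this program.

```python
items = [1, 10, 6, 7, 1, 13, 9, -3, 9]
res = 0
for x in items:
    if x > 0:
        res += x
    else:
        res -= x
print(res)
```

x=1: >0, res = 0+1 = 1
x=10: >0, res = 1+10 = 11
x=6: >0, res = 11+6 = 17
x=7: >0, res = 17+7 = 24
x=1: >0, res = 24+1 = 25
x=13: >0, res = 25+13 = 38
x=9: >0, res = 38+9 = 47
x=-3: not >0, res = 47-(-3) = 50
x=9: >0, res = 50+9 = 59

59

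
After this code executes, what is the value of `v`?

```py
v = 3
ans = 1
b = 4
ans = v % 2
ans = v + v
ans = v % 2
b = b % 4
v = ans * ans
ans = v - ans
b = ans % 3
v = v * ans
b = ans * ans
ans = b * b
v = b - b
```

0

ans = 3%2 = 1
ans = 3+3 = 6
ans = 3%2 = 1
b = 4%4 = 0
v = 1*1 = 1
ans = 1-1 = 0
b = 0%3 = 0
v = 1*0 = 0
b = 0*0 = 0
ans = 0*0 = 0
v = 0-0 = 0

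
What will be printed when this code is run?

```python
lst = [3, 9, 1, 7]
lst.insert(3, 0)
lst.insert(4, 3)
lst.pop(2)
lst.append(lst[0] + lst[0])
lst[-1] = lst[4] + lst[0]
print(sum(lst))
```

insert 0 at 3 → [3, 9, 1, 0, 7]
insert 3 at 4 → [3, 9, 1, 0, 3, 7]
pop(2) removes 1 → [3, 9, 0, 3, 7]
append lst[0]+lst[0] = 3+3 = 6 → [3, 9, 0, 3, 7, 6]
lst[-1] = lst[4]+lst[0] = 7+3 = 10 → [3, 9, 0, 3, 7, 10]
sum = 32

32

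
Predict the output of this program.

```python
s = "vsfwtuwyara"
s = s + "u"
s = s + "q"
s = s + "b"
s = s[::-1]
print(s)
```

bquaraywutwfsv

+ 'u' → 'vsfwtuwyarau'
+ 'q' → 'vsfwtuwyarauq'
+ 'b' → 'vsfwtuwyarauqb'
reverse → 'bquaraywutwfsv'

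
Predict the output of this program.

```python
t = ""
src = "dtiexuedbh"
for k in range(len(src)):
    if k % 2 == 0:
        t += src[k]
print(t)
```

dixeb

k=0: add 'd' → 'd'
k=1: skip
k=2: add 'i' → 'di'
k=3: skip
k=4: add 'x' → 'dix'
k=5: skip
k=6: add 'e' → 'dixe'
k=7: skip
k=8: add 'b' → 'dixeb'
k=9: skip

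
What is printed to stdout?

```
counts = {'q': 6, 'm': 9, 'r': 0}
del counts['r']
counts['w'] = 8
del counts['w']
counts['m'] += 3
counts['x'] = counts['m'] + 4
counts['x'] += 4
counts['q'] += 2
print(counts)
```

del 'r' → {'q': 6, 'm': 9}
counts['w'] = 8 → {'q': 6, 'm': 9, 'w': 8}
del 'w' → {'q': 6, 'm': 9}
counts['m'] = 9+3 = 12 → {'q': 6, 'm': 12}
counts['x'] = counts['m']+4 = 16 → {'q': 6, 'm': 12, 'x': 16}
counts['x'] = 16+4 = 20 → {'q': 6, 'm': 12, 'x': 20}
counts['q'] = 6+2 = 8 → {'q': 8, 'm': 12, 'x': 20}

{'q': 8, 'm': 12, 'x': 20}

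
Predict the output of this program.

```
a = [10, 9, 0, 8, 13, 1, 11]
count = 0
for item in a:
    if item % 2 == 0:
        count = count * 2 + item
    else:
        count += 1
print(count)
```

item=10: even, count = 0*2+10 = 10
item=9: not even, count = 10+1 = 11
item=0: even, count = 11*2+0 = 22
item=8: even, count = 22*2+8 = 52
item=13: not even, count = 52+1 = 53
item=1: not even, count = 53+1 = 54
item=11: not even, count = 54+1 = 55

55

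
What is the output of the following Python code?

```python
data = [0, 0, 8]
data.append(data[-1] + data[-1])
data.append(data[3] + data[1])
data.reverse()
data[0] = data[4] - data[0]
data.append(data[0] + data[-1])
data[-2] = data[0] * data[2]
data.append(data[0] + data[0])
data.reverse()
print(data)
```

[-32, -16, -128, 0, 8, 16, -16]

append data[-1]+data[-1] = 8+8 = 16 → [0, 0, 8, 16]
append data[3]+data[1] = 16+0 = 16 → [0, 0, 8, 16, 16]
reverse → [16, 16, 8, 0, 0]
data[0] = data[4]-data[0] = 0-16 = -16 → [-16, 16, 8, 0, 0]
append data[0]+data[-1] = (-16)+0 = -16 → [-16, 16, 8, 0, 0, -16]
data[-2] = data[0]*data[2] = (-16)*8 = -128 → [-16, 16, 8, 0, -128, -16]
append data[0]+data[0] = (-16)+(-16) = -32 → [-16, 16, 8, 0, -128, -16, -32]
reverse → [-32, -16, -128, 0, 8, 16, -16]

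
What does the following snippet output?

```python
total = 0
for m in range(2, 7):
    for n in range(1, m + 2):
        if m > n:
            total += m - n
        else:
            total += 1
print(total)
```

45

m=2,n=1: 2>1, total = 0+1 = 1
m=2,n=2: not 2>2, total = 1+1 = 2
m=2,n=3: not 2>3, total = 2+1 = 3
m=3,n=1: 3>1, total = 3+2 = 5
m=3,n=2: 3>2, total = 5+1 = 6
m=3,n=3: not 3>3, total = 6+1 = 7
m=3,n=4: not 3>4, total = 7+1 = 8
m=4,n=1: 4>1, total = 8+3 = 11
m=4,n=2: 4>2, total = 11+2 = 13
m=4,n=3: 4>3, total = 13+1 = 14
m=4,n=4: not 4>4, total = 14+1 = 15
m=4,n=5: not 4>5, total = 15+1 = 16
m=5,n=1: 5>1, total = 16+4 = 20
m=5,n=2: 5>2, total = 20+3 = 23
m=5,n=3: 5>3, total = 23+2 = 25
m=5,n=4: 5>4, total = 25+1 = 26
m=5,n=5: not 5>5, total = 26+1 = 27
m=5,n=6: not 5>6, total = 27+1 = 28
m=6,n=1: 6>1, total = 28+5 = 33
m=6,n=2: 6>2, total = 33+4 = 37
m=6,n=3: 6>3, total = 37+3 = 40
m=6,n=4: 6>4, total = 40+2 = 42
m=6,n=5: 6>5, total = 42+1 = 43
m=6,n=6: not 6>6, total = 43+1 = 44
m=6,n=7: not 6>7, total = 44+1 = 45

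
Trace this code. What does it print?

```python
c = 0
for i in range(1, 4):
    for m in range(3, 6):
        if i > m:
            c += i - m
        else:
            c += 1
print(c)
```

i=1,m=3: not 1>3, c = 0+1 = 1
i=1,m=4: not 1>4, c = 1+1 = 2
i=1,m=5: not 1>5, c = 2+1 = 3
i=2,m=3: not 2>3, c = 3+1 = 4
i=2,m=4: not 2>4, c = 4+1 = 5
i=2,m=5: not 2>5, c = 5+1 = 6
i=3,m=3: not 3>3, c = 6+1 = 7
i=3,m=4: not 3>4, c = 7+1 = 8
i=3,m=5: not 3>5, c = 8+1 = 9

9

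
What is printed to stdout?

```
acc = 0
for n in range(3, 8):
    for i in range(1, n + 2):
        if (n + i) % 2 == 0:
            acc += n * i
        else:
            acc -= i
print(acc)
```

n=3,i=1: even sum, acc = 0+3 = 3
n=3,i=2: odd sum, acc = 3-2 = 1
n=3,i=3: even sum, acc = 1+9 = 10
n=3,i=4: odd sum, acc = 10-4 = 6
n=4,i=1: odd sum, acc = 6-1 = 5
n=4,i=2: even sum, acc = 5+8 = 13
n=4,i=3: odd sum, acc = 13-3 = 10
n=4,i=4: even sum, acc = 10+16 = 26
n=4,i=5: odd sum, acc = 26-5 = 21
n=5,i=1: even sum, acc = 21+5 = 26
n=5,i=2: odd sum, acc = 26-2 = 24
n=5,i=3: even sum, acc = 24+15 = 39
n=5,i=4: odd sum, acc = 39-4 = 35
n=5,i=5: even sum, acc = 35+25 = 60
n=5,i=6: odd sum, acc = 60-6 = 54
n=6,i=1: odd sum, acc = 54-1 = 53
n=6,i=2: even sum, acc = 53+12 = 65
n=6,i=3: odd sum, acc = 65-3 = 62
n=6,i=4: even sum, acc = 62+24 = 86
n=6,i=5: odd sum, acc = 86-5 = 81
n=6,i=6: even sum, acc = 81+36 = 117
n=6,i=7: odd sum, acc = 117-7 = 110
n=7,i=1: even sum, acc = 110+7 = 117
n=7,i=2: odd sum, acc = 117-2 = 115
n=7,i=3: even sum, acc = 115+21 = 136
n=7,i=4: odd sum, acc = 136-4 = 132
n=7,i=5: even sum, acc = 132+35 = 167
n=7,i=6: odd sum, acc = 167-6 = 161
n=7,i=7: even sum, acc = 161+49 = 210
n=7,i=8: odd sum, acc = 210-8 = 202

202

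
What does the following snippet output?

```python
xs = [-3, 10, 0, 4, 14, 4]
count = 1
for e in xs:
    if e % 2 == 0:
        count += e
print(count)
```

e=-3: not even
e=10: even, count = 1+10 = 11
e=0: even, count = 11+0 = 11
e=4: even, count = 11+4 = 15
e=14: even, count = 15+14 = 29
e=4: even, count = 29+4 = 33

33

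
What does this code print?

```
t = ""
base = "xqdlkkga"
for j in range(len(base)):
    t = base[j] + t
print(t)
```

agkkldqx

j=0: prepend 'x' → 'x'
j=1: prepend 'q' → 'qx'
j=2: prepend 'd' → 'dqx'
j=3: prepend 'l' → 'ldqx'
j=4: prepend 'k' → 'kldqx'
j=5: prepend 'k' → 'kkldqx'
j=6: prepend 'g' → 'gkkldqx'
j=7: prepend 'a' → 'agkkldqx'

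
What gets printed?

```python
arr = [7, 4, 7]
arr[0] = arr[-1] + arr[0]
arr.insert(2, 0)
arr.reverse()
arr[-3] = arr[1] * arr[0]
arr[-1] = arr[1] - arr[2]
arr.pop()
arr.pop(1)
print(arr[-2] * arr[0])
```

arr[0] = arr[-1]+arr[0] = 7+7 = 14 → [14, 4, 7]
insert 0 at 2 → [14, 4, 0, 7]
reverse → [7, 0, 4, 14]
arr[-3] = arr[1]*arr[0] = 0*7 = 0 → [7, 0, 4, 14]
arr[-1] = arr[1]-arr[2] = 0-4 = -4 → [7, 0, 4, -4]
pop() removes -4 → [7, 0, 4]
pop(1) removes 0 → [7, 4]
arr[-2]*arr[0] = 7*7 = 49

49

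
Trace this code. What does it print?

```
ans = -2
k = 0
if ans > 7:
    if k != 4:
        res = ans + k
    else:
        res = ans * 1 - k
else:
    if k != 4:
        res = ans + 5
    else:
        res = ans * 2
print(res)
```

ans=-2, k=0
ans > 7 is False; k != 4 is True
→ res = ans + 5 = 3

3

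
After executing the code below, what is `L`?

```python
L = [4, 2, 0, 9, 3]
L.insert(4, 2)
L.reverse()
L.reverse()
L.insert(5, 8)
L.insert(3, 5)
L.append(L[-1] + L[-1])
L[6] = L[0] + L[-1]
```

[4, 2, 0, 5, 9, 2, 10, 3, 6]

insert 2 at 4 → [4, 2, 0, 9, 2, 3]
reverse → [3, 2, 9, 0, 2, 4]
reverse → [4, 2, 0, 9, 2, 3]
insert 8 at 5 → [4, 2, 0, 9, 2, 8, 3]
insert 5 at 3 → [4, 2, 0, 5, 9, 2, 8, 3]
append L[-1]+L[-1] = 3+3 = 6 → [4, 2, 0, 5, 9, 2, 8, 3, 6]
L[6] = L[0]+L[-1] = 4+6 = 10 → [4, 2, 0, 5, 9, 2, 10, 3, 6]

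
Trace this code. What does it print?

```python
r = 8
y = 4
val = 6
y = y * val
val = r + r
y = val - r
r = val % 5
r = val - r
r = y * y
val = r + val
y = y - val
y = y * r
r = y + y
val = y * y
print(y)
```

y = 4*6 = 24
val = 8+8 = 16
y = 16-8 = 8
r = 16%5 = 1
r = 16-1 = 15
r = 8*8 = 64
val = 64+16 = 80
y = 8-80 = -72
y = (-72)*64 = -4608
r = (-4608)+(-4608) = -9216
val = (-4608)*(-4608) = 21233664

-4608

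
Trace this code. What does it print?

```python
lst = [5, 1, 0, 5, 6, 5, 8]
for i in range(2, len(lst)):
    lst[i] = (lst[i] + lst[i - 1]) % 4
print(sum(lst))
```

11

i=2: lst[2] = (0+1)%4 = 1 → [5, 1, 1, 5, 6, 5, 8]
i=3: lst[3] = (5+1)%4 = 2 → [5, 1, 1, 2, 6, 5, 8]
i=4: lst[4] = (6+2)%4 = 0 → [5, 1, 1, 2, 0, 5, 8]
i=5: lst[5] = (5+0)%4 = 1 → [5, 1, 1, 2, 0, 1, 8]
i=6: lst[6] = (8+1)%4 = 1 → [5, 1, 1, 2, 0, 1, 1]
sum = 11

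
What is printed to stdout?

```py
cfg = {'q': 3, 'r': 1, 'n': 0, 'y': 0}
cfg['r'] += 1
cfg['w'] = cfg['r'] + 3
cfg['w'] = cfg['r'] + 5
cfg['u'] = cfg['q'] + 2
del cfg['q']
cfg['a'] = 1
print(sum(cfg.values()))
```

15

cfg['r'] = 1+1 = 2 → {'q': 3, 'r': 2, 'n': 0, 'y': 0}
cfg['w'] = cfg['r']+3 = 5 → {'q': 3, 'r': 2, 'n': 0, 'y': 0, 'w': 5}
cfg['w'] = cfg['r']+5 = 7 → {'q': 3, 'r': 2, 'n': 0, 'y': 0, 'w': 7}
cfg['u'] = cfg['q']+2 = 5 → {'q': 3, 'r': 2, 'n': 0, 'y': 0, 'w': 7, 'u': 5}
del 'q' → {'r': 2, 'n': 0, 'y': 0, 'w': 7, 'u': 5}
cfg['a'] = 1 → {'r': 2, 'n': 0, 'y': 0, 'w': 7, 'u': 5, 'a': 1}
sum of values = 15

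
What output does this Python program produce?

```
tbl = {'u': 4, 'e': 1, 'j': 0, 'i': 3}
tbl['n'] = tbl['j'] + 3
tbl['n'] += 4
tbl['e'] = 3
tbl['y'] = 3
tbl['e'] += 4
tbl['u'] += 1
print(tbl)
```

tbl['n'] = tbl['j']+3 = 3 → {'u': 4, 'e': 1, 'j': 0, 'i': 3, 'n': 3}
tbl['n'] = 3+4 = 7 → {'u': 4, 'e': 1, 'j': 0, 'i': 3, 'n': 7}
tbl['e'] = 3 → {'u': 4, 'e': 3, 'j': 0, 'i': 3, 'n': 7}
tbl['y'] = 3 → {'u': 4, 'e': 3, 'j': 0, 'i': 3, 'n': 7, 'y': 3}
tbl['e'] = 3+4 = 7 → {'u': 4, 'e': 7, 'j': 0, 'i': 3, 'n': 7, 'y': 3}
tbl['u'] = 4+1 = 5 → {'u': 5, 'e': 7, 'j': 0, 'i': 3, 'n': 7, 'y': 3}

{'u': 5, 'e': 7, 'j': 0, 'i': 3, 'n': 7, 'y': 3}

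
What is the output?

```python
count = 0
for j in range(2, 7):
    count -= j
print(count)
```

-20

j=2: count = 0-2 = -2
j=3: count = (-2)-3 = -5
j=4: count = (-5)-4 = -9
j=5: count = (-9)-5 = -14
j=6: count = (-14)-6 = -20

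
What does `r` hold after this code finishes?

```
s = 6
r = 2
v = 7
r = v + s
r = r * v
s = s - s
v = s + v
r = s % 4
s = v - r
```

0

r = 7+6 = 13
r = 13*7 = 91
s = 6-6 = 0
v = 0+7 = 7
r = 0%4 = 0
s = 7-0 = 7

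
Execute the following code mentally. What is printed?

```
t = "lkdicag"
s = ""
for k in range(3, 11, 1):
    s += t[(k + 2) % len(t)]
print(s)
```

k=3: add t[5]='a' → 'a'
k=4: add t[6]='g' → 'ag'
k=5: add t[0]='l' → 'agl'
k=6: add t[1]='k' → 'aglk'
k=7: add t[2]='d' → 'aglkd'
k=8: add t[3]='i' → 'aglkdi'
k=9: add t[4]='c' → 'aglkdic'
k=10: add t[5]='a' → 'aglkdica'

aglkdica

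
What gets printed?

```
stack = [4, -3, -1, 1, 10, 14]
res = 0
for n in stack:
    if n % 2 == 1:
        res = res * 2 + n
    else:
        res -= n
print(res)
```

-69

n=4: not odd, res = 0-4 = -4
n=-3: odd, res = (-4)*2+(-3) = -11
n=-1: odd, res = (-11)*2+(-1) = -23
n=1: odd, res = (-23)*2+1 = -45
n=10: not odd, res = (-45)-10 = -55
n=14: not odd, res = (-55)-14 = -69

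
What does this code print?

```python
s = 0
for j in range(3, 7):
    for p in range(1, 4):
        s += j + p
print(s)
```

78

j=3,p=1: s = 0+4 = 4
j=3,p=2: s = 4+5 = 9
j=3,p=3: s = 9+6 = 15
j=4,p=1: s = 15+5 = 20
j=4,p=2: s = 20+6 = 26
j=4,p=3: s = 26+7 = 33
j=5,p=1: s = 33+6 = 39
j=5,p=2: s = 39+7 = 46
j=5,p=3: s = 46+8 = 54
j=6,p=1: s = 54+7 = 61
j=6,p=2: s = 61+8 = 69
j=6,p=3: s = 69+9 = 78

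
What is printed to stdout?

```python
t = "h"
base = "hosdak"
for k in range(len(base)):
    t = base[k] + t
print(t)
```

kadsohh

k=0: prepend 'h' → 'hh'
k=1: prepend 'o' → 'ohh'
k=2: prepend 's' → 'sohh'
k=3: prepend 'd' → 'dsohh'
k=4: prepend 'a' → 'adsohh'
k=5: prepend 'k' → 'kadsohh'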